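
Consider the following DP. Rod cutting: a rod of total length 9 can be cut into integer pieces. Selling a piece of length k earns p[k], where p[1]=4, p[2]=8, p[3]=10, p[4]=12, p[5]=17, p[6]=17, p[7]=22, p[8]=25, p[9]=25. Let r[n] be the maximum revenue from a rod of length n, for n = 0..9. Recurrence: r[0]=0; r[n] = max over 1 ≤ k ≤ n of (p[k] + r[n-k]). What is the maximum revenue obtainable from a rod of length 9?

   n    0    1    2    3    4    5    6    7    8    9
r[n]    0    4    8   12   16   20   24   28   32   36

36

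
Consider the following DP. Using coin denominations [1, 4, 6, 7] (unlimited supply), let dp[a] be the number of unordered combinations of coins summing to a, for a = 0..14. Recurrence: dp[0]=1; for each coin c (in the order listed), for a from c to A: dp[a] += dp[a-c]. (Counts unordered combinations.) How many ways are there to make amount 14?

after  coin     0     1     2     3     4     5     6     7     8     9    10    11    12    13    14
          1     1     1     1     1     1     1     1     1     1     1     1     1     1     1     1
          4     1     1     1     1     2     2     2     2     3     3     3     3     4     4     4
          6     1     1     1     1     2     2     3     3     4     4     5     5     7     7     8
          7     1     1     1     1     2     2     3     4     5     5     6     7     9    10    12

12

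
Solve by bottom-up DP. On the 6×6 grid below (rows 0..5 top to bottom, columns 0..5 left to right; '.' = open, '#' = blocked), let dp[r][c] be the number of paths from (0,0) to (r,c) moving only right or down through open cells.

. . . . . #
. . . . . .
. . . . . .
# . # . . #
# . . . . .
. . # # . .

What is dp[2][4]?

r\c   0   1   2   3   4   5
  0   1   1   1   1   1   0
  1   1   2   3   4   5   5
  2   1   3   6  10  15  20
  3   0   3   0  10  25   0
  4   0   3   3  13  38  38
  5   0   3   0   0  38  76

15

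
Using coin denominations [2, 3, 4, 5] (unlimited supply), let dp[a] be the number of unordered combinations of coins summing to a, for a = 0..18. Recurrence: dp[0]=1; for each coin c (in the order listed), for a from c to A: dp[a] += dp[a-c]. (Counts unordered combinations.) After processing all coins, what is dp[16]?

17

after  coin     0     1     2     3     4     5     6     7     8     9    10    11    12    13    14    15    16    17    18
          2     1     0     1     0     1     0     1     0     1     0     1     0     1     0     1     0     1     0     1
          3     1     0     1     1     1     1     2     1     2     2     2     2     3     2     3     3     3     3     4
          4     1     0     1     1     2     1     3     2     4     3     5     4     7     5     8     7    10     8    12
          5     1     0     1     1     2     2     3     3     5     5     7     7    10    10    13    14    17    18    22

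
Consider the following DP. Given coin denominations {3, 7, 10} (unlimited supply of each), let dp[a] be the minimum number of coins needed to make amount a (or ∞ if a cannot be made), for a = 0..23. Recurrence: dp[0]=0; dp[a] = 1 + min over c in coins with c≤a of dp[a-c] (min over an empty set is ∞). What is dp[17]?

 a  0  1  2  3  4  5  6  7  8  9 10 11 12 13 14 15 16 17 18 19 20 21 22 23
dp  0  -  -  1  -  -  2  1  -  3  1  -  4  2  2  5  3  2  6  4  2  3  5  3
(- denotes ∞ / unreachable)

2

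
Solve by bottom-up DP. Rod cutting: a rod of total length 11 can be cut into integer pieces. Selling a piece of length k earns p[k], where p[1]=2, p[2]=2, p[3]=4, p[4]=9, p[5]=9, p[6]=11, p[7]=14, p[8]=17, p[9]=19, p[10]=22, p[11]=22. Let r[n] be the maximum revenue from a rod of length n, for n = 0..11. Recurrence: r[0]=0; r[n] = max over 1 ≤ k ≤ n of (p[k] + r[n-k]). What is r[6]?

   n    0    1    2    3    4    5    6    7    8    9   10   11
r[n]    0    2    4    6    9   11   13   15   18   20   22   24

13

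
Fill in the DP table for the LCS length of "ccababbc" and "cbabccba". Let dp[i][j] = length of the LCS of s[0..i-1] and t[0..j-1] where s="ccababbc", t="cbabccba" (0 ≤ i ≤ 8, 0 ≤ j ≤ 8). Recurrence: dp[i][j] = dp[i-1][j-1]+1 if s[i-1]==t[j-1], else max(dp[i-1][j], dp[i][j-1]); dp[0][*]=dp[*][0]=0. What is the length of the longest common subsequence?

5

   ''  c  b  a  b  c  c  b  a
''  0  0  0  0  0  0  0  0  0
 c  0  1  1  1  1  1  1  1  1
 c  0  1  1  1  1  2  2  2  2
 a  0  1  1  2  2  2  2  2  3
 b  0  1  2  2  3  3  3  3  3
 a  0  1  2  3  3  3  3  3  4
 b  0  1  2  3  4  4  4  4  4
 b  0  1  2  3  4  4  4  5  5
 c  0  1  2  3  4  5  5  5  5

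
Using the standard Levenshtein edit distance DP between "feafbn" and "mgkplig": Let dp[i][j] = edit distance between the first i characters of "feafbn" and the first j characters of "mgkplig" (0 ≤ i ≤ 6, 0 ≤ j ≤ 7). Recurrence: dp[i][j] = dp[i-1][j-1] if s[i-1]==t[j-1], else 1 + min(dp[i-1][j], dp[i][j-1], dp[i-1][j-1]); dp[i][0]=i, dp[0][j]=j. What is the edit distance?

7

   ''  m  g  k  p  l  i  g
''  0  1  2  3  4  5  6  7
 f  1  1  2  3  4  5  6  7
 e  2  2  2  3  4  5  6  7
 a  3  3  3  3  4  5  6  7
 f  4  4  4  4  4  5  6  7
 b  5  5  5  5  5  5  6  7
 n  6  6  6  6  6  6  6  7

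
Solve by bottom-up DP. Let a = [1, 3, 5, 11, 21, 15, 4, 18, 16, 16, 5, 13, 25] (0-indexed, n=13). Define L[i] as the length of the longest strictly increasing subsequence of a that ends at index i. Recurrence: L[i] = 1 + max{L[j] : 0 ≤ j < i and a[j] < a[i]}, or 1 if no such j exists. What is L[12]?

7

   i    0    1    2    3    4    5    6    7    8    9   10   11   12
a[i]    1    3    5   11   21   15    4   18   16   16    5   13   25
L[i]    1    2    3    4    5    5    3    6    6    6    4    5    7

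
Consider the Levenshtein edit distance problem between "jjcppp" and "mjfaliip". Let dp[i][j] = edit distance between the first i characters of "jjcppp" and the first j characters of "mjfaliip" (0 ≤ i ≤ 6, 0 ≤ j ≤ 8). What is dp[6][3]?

   ''  m  j  f  a  l  i  i  p
''  0  1  2  3  4  5  6  7  8
 j  1  1  1  2  3  4  5  6  7
 j  2  2  1  2  3  4  5  6  7
 c  3  3  2  2  3  4  5  6  7
 p  4  4  3  3  3  4  5  6  6
 p  5  5  4  4  4  4  5  6  6
 p  6  6  5  5  5  5  5  6  6

5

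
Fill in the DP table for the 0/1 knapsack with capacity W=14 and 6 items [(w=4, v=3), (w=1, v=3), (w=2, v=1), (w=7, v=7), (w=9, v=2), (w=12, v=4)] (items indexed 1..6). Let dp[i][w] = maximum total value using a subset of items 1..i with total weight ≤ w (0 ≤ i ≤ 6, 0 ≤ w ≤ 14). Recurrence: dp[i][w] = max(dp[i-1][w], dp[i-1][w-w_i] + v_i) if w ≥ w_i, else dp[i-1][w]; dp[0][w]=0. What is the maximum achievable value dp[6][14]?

14

i\w   0   1   2   3   4   5   6   7   8   9  10  11  12  13  14
  0   0   0   0   0   0   0   0   0   0   0   0   0   0   0   0
  1   0   0   0   0   3   3   3   3   3   3   3   3   3   3   3
  2   0   3   3   3   3   6   6   6   6   6   6   6   6   6   6
  3   0   3   3   4   4   6   6   7   7   7   7   7   7   7   7
  4   0   3   3   4   4   6   6   7  10  10  11  11  13  13  14
  5   0   3   3   4   4   6   6   7  10  10  11  11  13  13  14
  6   0   3   3   4   4   6   6   7  10  10  11  11  13  13  14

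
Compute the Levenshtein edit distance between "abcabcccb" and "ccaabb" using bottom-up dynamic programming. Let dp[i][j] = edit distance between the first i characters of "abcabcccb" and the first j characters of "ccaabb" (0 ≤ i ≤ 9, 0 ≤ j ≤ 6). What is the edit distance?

   ''  c  c  a  a  b  b
''  0  1  2  3  4  5  6
 a  1  1  2  2  3  4  5
 b  2  2  2  3  3  3  4
 c  3  2  2  3  4  4  4
 a  4  3  3  2  3  4  5
 b  5  4  4  3  3  3  4
 c  6  5  4  4  4  4  4
 c  7  6  5  5  5  5  5
 c  8  7  6  6  6  6  6
 b  9  8  7  7  7  6  6

6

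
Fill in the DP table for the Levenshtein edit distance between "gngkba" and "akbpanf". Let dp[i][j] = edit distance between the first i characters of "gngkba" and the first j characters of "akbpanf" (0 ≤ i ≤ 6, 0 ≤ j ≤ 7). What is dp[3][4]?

   ''  a  k  b  p  a  n  f
''  0  1  2  3  4  5  6  7
 g  1  1  2  3  4  5  6  7
 n  2  2  2  3  4  5  5  6
 g  3  3  3  3  4  5  6  6
 k  4  4  3  4  4  5  6  7
 b  5  5  4  3  4  5  6  7
 a  6  5  5  4  4  4  5  6

4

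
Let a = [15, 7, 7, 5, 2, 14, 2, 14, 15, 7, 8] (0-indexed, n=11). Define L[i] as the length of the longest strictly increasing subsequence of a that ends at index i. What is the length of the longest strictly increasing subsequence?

   i    0    1    2    3    4    5    6    7    8    9   10
a[i]   15    7    7    5    2   14    2   14   15    7    8
L[i]    1    1    1    1    1    2    1    2    3    2    3

3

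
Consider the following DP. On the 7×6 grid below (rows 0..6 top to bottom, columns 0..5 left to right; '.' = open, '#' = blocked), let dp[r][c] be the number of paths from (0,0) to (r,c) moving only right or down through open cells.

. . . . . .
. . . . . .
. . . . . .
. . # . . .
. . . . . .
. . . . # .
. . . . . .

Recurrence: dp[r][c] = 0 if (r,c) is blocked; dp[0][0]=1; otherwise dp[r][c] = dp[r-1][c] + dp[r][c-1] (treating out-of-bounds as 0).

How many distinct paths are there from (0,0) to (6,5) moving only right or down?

r\c   0   1   2   3   4   5
  0   1   1   1   1   1   1
  1   1   2   3   4   5   6
  2   1   3   6  10  15  21
  3   1   4   0  10  25  46
  4   1   5   5  15  40  86
  5   1   6  11  26   0  86
  6   1   7  18  44  44 130

130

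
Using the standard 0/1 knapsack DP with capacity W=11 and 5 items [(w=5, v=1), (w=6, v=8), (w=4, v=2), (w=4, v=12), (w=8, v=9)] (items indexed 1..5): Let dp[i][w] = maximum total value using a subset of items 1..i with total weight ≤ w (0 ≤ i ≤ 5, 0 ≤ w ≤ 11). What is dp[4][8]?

14

i\w   0   1   2   3   4   5   6   7   8   9  10  11
  0   0   0   0   0   0   0   0   0   0   0   0   0
  1   0   0   0   0   0   1   1   1   1   1   1   1
  2   0   0   0   0   0   1   8   8   8   8   8   9
  3   0   0   0   0   2   2   8   8   8   8  10  10
  4   0   0   0   0  12  12  12  12  14  14  20  20
  5   0   0   0   0  12  12  12  12  14  14  20  20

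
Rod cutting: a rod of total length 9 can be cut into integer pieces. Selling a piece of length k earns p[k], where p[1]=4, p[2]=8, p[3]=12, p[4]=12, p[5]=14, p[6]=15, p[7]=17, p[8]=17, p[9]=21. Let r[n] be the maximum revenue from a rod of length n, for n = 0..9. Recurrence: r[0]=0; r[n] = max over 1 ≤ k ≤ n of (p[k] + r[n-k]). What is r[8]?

32

   n    0    1    2    3    4    5    6    7    8    9
r[n]    0    4    8   12   16   20   24   28   32   36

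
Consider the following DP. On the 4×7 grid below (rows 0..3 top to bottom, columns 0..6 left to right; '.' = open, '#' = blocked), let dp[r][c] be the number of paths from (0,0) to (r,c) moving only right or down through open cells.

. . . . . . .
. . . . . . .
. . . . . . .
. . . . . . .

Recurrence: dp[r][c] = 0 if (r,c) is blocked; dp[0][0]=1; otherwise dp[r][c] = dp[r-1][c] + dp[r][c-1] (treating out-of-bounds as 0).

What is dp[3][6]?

84

r\c   0   1   2   3   4   5   6
  0   1   1   1   1   1   1   1
  1   1   2   3   4   5   6   7
  2   1   3   6  10  15  21  28
  3   1   4  10  20  35  56  84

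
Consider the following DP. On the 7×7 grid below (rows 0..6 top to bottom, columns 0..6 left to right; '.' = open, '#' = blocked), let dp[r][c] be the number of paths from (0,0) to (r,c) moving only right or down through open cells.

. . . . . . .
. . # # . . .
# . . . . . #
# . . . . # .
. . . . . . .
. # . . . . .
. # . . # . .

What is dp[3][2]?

4

r\c   0   1   2   3   4   5   6
  0   1   1   1   1   1   1   1
  1   1   2   0   0   1   2   3
  2   0   2   2   2   3   5   0
  3   0   2   4   6   9   0   0
  4   0   2   6  12  21  21  21
  5   0   0   6  18  39  60  81
  6   0   0   6  24   0  60 141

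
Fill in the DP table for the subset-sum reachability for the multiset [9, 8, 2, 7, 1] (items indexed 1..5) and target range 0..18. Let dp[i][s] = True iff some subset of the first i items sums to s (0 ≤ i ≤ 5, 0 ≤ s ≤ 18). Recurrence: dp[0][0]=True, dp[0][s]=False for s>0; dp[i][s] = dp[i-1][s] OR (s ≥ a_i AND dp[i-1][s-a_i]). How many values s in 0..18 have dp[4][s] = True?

11

i\s   0   1   2   3   4   5   6   7   8   9  10  11  12  13  14  15  16  17  18
  0   T   F   F   F   F   F   F   F   F   F   F   F   F   F   F   F   F   F   F
  1   T   F   F   F   F   F   F   F   F   T   F   F   F   F   F   F   F   F   F
  2   T   F   F   F   F   F   F   F   T   T   F   F   F   F   F   F   F   T   F
  3   T   F   T   F   F   F   F   F   T   T   T   T   F   F   F   F   F   T   F
  4   T   F   T   F   F   F   F   T   T   T   T   T   F   F   F   T   T   T   T
  5   T   T   T   T   F   F   F   T   T   T   T   T   T   F   F   T   T   T   T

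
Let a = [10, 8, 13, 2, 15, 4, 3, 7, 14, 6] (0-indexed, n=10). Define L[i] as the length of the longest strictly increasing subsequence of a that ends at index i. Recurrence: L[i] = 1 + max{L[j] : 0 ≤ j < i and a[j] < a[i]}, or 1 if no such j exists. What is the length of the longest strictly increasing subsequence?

4

   i    0    1    2    3    4    5    6    7    8    9
a[i]   10    8   13    2   15    4    3    7   14    6
L[i]    1    1    2    1    3    2    2    3    4    3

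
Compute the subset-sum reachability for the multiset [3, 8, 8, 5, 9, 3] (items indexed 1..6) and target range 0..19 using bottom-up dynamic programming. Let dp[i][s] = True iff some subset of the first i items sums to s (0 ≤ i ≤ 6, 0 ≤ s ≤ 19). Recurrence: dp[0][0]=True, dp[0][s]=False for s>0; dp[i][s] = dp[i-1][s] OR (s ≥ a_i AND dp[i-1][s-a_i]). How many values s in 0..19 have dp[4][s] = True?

8

i\s   0   1   2   3   4   5   6   7   8   9  10  11  12  13  14  15  16  17  18  19
  0   T   F   F   F   F   F   F   F   F   F   F   F   F   F   F   F   F   F   F   F
  1   T   F   F   T   F   F   F   F   F   F   F   F   F   F   F   F   F   F   F   F
  2   T   F   F   T   F   F   F   F   T   F   F   T   F   F   F   F   F   F   F   F
  3   T   F   F   T   F   F   F   F   T   F   F   T   F   F   F   F   T   F   F   T
  4   T   F   F   T   F   T   F   F   T   F   F   T   F   T   F   F   T   F   F   T
  5   T   F   F   T   F   T   F   F   T   T   F   T   T   T   T   F   T   T   F   T
  6   T   F   F   T   F   T   T   F   T   T   F   T   T   T   T   T   T   T   F   T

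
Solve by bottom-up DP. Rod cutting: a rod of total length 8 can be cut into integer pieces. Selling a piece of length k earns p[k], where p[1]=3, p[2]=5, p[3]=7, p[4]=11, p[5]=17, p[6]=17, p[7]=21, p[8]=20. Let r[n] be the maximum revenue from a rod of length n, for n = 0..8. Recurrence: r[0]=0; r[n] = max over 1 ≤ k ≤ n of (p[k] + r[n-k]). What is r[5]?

   n    0    1    2    3    4    5    6    7    8
r[n]    0    3    6    9   12   17   20   23   26

17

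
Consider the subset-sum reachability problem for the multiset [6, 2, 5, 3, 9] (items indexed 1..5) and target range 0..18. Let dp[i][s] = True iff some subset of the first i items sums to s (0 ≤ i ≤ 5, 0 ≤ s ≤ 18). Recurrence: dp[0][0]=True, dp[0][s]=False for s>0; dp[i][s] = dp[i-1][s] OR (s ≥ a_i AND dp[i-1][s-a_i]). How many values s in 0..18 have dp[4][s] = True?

i\s   0   1   2   3   4   5   6   7   8   9  10  11  12  13  14  15  16  17  18
  0   T   F   F   F   F   F   F   F   F   F   F   F   F   F   F   F   F   F   F
  1   T   F   F   F   F   F   T   F   F   F   F   F   F   F   F   F   F   F   F
  2   T   F   T   F   F   F   T   F   T   F   F   F   F   F   F   F   F   F   F
  3   T   F   T   F   F   T   T   T   T   F   F   T   F   T   F   F   F   F   F
  4   T   F   T   T   F   T   T   T   T   T   T   T   F   T   T   F   T   F   F
  5   T   F   T   T   F   T   T   T   T   T   T   T   T   T   T   T   T   T   T

13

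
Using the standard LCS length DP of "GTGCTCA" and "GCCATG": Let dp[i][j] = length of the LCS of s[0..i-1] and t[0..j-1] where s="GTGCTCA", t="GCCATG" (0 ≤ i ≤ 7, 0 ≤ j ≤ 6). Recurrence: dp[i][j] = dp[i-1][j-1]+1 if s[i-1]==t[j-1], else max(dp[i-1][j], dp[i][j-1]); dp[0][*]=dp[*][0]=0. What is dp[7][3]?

   ''  G  C  C  A  T  G
''  0  0  0  0  0  0  0
 G  0  1  1  1  1  1  1
 T  0  1  1  1  1  2  2
 G  0  1  1  1  1  2  3
 C  0  1  2  2  2  2  3
 T  0  1  2  2  2  3  3
 C  0  1  2  3  3  3  3
 A  0  1  2  3  4  4  4

3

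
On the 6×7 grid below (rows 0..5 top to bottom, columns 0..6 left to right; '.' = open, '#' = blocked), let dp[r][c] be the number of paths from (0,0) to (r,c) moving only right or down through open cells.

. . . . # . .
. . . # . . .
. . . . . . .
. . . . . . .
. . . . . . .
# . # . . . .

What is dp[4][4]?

53

r\c   0   1   2   3   4   5   6
  0   1   1   1   1   0   0   0
  1   1   2   3   0   0   0   0
  2   1   3   6   6   6   6   6
  3   1   4  10  16  22  28  34
  4   1   5  15  31  53  81 115
  5   0   5   0  31  84 165 280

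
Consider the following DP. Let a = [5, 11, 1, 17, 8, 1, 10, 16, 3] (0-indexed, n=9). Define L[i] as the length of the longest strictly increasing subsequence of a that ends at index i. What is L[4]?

   i    0    1    2    3    4    5    6    7    8
a[i]    5   11    1   17    8    1   10   16    3
L[i]    1    2    1    3    2    1    3    4    2

2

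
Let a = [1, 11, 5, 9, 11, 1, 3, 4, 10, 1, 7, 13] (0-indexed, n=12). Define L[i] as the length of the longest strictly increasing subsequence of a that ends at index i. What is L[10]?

   i    0    1    2    3    4    5    6    7    8    9   10   11
a[i]    1   11    5    9   11    1    3    4   10    1    7   13
L[i]    1    2    2    3    4    1    2    3    4    1    4    5

4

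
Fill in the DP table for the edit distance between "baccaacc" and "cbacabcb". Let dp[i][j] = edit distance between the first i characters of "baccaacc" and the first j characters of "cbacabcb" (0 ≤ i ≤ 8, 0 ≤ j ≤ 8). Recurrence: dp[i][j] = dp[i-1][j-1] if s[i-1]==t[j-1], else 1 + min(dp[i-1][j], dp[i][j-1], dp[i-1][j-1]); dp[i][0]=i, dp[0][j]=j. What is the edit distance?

   ''  c  b  a  c  a  b  c  b
''  0  1  2  3  4  5  6  7  8
 b  1  1  1  2  3  4  5  6  7
 a  2  2  2  1  2  3  4  5  6
 c  3  2  3  2  1  2  3  4  5
 c  4  3  3  3  2  2  3  3  4
 a  5  4  4  3  3  2  3  4  4
 a  6  5  5  4  4  3  3  4  5
 c  7  6  6  5  4  4  4  3  4
 c  8  7  7  6  5  5  5  4  4

4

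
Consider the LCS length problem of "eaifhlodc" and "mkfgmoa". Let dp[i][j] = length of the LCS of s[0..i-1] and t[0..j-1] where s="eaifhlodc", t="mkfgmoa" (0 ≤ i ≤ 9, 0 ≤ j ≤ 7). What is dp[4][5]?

   ''  m  k  f  g  m  o  a
''  0  0  0  0  0  0  0  0
 e  0  0  0  0  0  0  0  0
 a  0  0  0  0  0  0  0  1
 i  0  0  0  0  0  0  0  1
 f  0  0  0  1  1  1  1  1
 h  0  0  0  1  1  1  1  1
 l  0  0  0  1  1  1  1  1
 o  0  0  0  1  1  1  2  2
 d  0  0  0  1  1  1  2  2
 c  0  0  0  1  1  1  2  2

1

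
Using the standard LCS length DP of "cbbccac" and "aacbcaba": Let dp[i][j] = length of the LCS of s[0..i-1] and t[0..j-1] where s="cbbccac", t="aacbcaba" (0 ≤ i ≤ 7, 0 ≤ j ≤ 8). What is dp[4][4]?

   ''  a  a  c  b  c  a  b  a
''  0  0  0  0  0  0  0  0  0
 c  0  0  0  1  1  1  1  1  1
 b  0  0  0  1  2  2  2  2  2
 b  0  0  0  1  2  2  2  3  3
 c  0  0  0  1  2  3  3  3  3
 c  0  0  0  1  2  3  3  3  3
 a  0  1  1  1  2  3  4  4  4
 c  0  1  1  2  2  3  4  4  4

2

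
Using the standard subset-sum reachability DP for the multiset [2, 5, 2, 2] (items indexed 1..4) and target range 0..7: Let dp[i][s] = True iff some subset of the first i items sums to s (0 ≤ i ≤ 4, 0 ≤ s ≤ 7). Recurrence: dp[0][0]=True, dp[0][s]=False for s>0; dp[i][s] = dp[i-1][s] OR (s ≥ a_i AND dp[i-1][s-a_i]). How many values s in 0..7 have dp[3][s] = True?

5

i\s   0   1   2   3   4   5   6   7
  0   T   F   F   F   F   F   F   F
  1   T   F   T   F   F   F   F   F
  2   T   F   T   F   F   T   F   T
  3   T   F   T   F   T   T   F   T
  4   T   F   T   F   T   T   T   T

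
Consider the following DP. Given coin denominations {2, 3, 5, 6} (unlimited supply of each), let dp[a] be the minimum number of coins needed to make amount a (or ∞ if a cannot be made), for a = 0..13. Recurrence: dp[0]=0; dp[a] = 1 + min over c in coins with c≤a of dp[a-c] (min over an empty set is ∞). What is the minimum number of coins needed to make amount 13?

3

 a  0  1  2  3  4  5  6  7  8  9 10 11 12 13
dp  0  -  1  1  2  1  1  2  2  2  2  2  2  3
(- denotes ∞ / unreachable)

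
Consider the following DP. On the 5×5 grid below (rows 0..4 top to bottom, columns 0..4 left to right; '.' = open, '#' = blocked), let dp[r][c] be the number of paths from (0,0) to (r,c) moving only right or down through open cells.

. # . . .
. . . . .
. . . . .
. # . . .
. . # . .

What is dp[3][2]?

r\c   0   1   2   3   4
  0   1   0   0   0   0
  1   1   1   1   1   1
  2   1   2   3   4   5
  3   1   0   3   7  12
  4   1   1   0   7  19

3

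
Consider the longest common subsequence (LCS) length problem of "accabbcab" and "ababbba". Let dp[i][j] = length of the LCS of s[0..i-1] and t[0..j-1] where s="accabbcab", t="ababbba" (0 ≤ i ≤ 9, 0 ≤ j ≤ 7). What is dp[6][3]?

2

   ''  a  b  a  b  b  b  a
''  0  0  0  0  0  0  0  0
 a  0  1  1  1  1  1  1  1
 c  0  1  1  1  1  1  1  1
 c  0  1  1  1  1  1  1  1
 a  0  1  1  2  2  2  2  2
 b  0  1  2  2  3  3  3  3
 b  0  1  2  2  3  4  4  4
 c  0  1  2  2  3  4  4  4
 a  0  1  2  3  3  4  4  5
 b  0  1  2  3  4  4  5  5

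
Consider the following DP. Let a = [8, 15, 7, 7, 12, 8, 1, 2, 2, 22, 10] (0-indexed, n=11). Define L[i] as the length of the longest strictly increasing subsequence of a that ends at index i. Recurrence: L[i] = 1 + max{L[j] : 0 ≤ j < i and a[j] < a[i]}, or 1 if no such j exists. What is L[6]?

   i    0    1    2    3    4    5    6    7    8    9   10
a[i]    8   15    7    7   12    8    1    2    2   22   10
L[i]    1    2    1    1    2    2    1    2    2    3    3

1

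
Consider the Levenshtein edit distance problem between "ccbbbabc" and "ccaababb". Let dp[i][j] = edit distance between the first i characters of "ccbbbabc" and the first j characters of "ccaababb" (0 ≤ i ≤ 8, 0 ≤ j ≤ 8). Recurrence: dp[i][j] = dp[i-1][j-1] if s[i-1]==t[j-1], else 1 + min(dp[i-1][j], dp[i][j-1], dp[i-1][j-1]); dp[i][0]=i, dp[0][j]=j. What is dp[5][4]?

3

   ''  c  c  a  a  b  a  b  b
''  0  1  2  3  4  5  6  7  8
 c  1  0  1  2  3  4  5  6  7
 c  2  1  0  1  2  3  4  5  6
 b  3  2  1  1  2  2  3  4  5
 b  4  3  2  2  2  2  3  3  4
 b  5  4  3  3  3  2  3  3  3
 a  6  5  4  3  3  3  2  3  4
 b  7  6  5  4  4  3  3  2  3
 c  8  7  6  5  5  4  4  3  3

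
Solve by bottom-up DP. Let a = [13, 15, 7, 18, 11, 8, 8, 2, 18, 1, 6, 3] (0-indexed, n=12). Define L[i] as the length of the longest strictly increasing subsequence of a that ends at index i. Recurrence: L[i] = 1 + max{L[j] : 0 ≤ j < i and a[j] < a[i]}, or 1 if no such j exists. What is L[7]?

1

   i    0    1    2    3    4    5    6    7    8    9   10   11
a[i]   13   15    7   18   11    8    8    2   18    1    6    3
L[i]    1    2    1    3    2    2    2    1    3    1    2    2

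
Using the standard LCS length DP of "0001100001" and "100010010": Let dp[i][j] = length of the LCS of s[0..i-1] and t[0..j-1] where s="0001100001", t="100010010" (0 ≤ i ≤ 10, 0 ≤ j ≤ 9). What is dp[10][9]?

7

   ''  1  0  0  0  1  0  0  1  0
''  0  0  0  0  0  0  0  0  0  0
 0  0  0  1  1  1  1  1  1  1  1
 0  0  0  1  2  2  2  2  2  2  2
 0  0  0  1  2  3  3  3  3  3  3
 1  0  1  1  2  3  4  4  4  4  4
 1  0  1  1  2  3  4  4  4  5  5
 0  0  1  2  2  3  4  5  5  5  6
 0  0  1  2  3  3  4  5  6  6  6
 0  0  1  2  3  4  4  5  6  6  7
 0  0  1  2  3  4  4  5  6  6  7
 1  0  1  2  3  4  5  5  6  7  7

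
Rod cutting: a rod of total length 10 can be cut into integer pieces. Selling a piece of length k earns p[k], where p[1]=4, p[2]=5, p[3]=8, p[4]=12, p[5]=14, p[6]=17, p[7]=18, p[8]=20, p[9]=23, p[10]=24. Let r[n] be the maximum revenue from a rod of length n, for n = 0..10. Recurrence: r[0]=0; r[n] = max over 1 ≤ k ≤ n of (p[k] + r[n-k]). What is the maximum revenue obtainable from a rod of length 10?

   n    0    1    2    3    4    5    6    7    8    9   10
r[n]    0    4    8   12   16   20   24   28   32   36   40

40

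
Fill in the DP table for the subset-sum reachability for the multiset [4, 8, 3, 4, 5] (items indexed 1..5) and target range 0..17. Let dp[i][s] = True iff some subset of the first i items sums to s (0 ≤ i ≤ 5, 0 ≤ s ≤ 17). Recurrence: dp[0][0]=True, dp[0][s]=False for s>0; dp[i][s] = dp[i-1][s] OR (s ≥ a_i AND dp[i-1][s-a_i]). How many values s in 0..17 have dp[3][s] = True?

8

i\s   0   1   2   3   4   5   6   7   8   9  10  11  12  13  14  15  16  17
  0   T   F   F   F   F   F   F   F   F   F   F   F   F   F   F   F   F   F
  1   T   F   F   F   T   F   F   F   F   F   F   F   F   F   F   F   F   F
  2   T   F   F   F   T   F   F   F   T   F   F   F   T   F   F   F   F   F
  3   T   F   F   T   T   F   F   T   T   F   F   T   T   F   F   T   F   F
  4   T   F   F   T   T   F   F   T   T   F   F   T   T   F   F   T   T   F
  5   T   F   F   T   T   T   F   T   T   T   F   T   T   T   F   T   T   T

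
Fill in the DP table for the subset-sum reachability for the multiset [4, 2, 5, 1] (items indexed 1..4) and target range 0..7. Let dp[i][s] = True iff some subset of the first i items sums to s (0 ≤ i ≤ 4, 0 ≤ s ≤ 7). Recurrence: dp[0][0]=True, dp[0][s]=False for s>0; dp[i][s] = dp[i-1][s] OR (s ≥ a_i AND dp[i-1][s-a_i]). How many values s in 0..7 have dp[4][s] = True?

8

i\s   0   1   2   3   4   5   6   7
  0   T   F   F   F   F   F   F   F
  1   T   F   F   F   T   F   F   F
  2   T   F   T   F   T   F   T   F
  3   T   F   T   F   T   T   T   T
  4   T   T   T   T   T   T   T   T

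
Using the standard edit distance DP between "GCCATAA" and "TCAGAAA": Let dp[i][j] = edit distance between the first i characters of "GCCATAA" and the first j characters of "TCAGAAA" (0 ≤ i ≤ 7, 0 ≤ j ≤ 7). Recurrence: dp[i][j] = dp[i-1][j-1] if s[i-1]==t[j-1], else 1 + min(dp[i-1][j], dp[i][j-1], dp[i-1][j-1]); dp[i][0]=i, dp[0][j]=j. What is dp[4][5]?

3

   ''  T  C  A  G  A  A  A
''  0  1  2  3  4  5  6  7
 G  1  1  2  3  3  4  5  6
 C  2  2  1  2  3  4  5  6
 C  3  3  2  2  3  4  5  6
 A  4  4  3  2  3  3  4  5
 T  5  4  4  3  3  4  4  5
 A  6  5  5  4  4  3  4  4
 A  7  6  6  5  5  4  3  4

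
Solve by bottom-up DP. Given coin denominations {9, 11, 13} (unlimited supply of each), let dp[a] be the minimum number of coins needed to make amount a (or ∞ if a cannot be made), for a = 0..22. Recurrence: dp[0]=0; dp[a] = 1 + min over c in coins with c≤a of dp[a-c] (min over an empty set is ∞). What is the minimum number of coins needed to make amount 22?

2

 a  0  1  2  3  4  5  6  7  8  9 10 11 12 13 14 15 16 17 18 19 20 21 22
dp  0  -  -  -  -  -  -  -  -  1  -  1  -  1  -  -  -  -  2  -  2  -  2
(- denotes ∞ / unreachable)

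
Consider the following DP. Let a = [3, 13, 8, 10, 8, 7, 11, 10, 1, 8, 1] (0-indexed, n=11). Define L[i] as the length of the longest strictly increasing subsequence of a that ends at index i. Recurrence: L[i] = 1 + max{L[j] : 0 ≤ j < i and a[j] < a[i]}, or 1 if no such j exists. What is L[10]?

1

   i    0    1    2    3    4    5    6    7    8    9   10
a[i]    3   13    8   10    8    7   11   10    1    8    1
L[i]    1    2    2    3    2    2    4    3    1    3    1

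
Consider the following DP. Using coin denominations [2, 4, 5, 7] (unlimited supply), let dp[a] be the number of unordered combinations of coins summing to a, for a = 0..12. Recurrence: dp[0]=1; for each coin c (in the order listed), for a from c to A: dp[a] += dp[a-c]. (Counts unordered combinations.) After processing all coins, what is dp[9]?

after  coin     0     1     2     3     4     5     6     7     8     9    10    11    12
          2     1     0     1     0     1     0     1     0     1     0     1     0     1
          4     1     0     1     0     2     0     2     0     3     0     3     0     4
          5     1     0     1     0     2     1     2     1     3     2     4     2     5
          7     1     0     1     0     2     1     2     2     3     3     4     4     6

3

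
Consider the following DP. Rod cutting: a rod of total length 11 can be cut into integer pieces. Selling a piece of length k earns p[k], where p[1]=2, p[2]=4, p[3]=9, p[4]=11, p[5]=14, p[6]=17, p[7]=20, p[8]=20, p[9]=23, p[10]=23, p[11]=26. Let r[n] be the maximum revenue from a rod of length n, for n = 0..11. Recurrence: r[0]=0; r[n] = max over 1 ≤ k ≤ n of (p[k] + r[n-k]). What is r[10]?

29

   n    0    1    2    3    4    5    6    7    8    9   10   11
r[n]    0    2    4    9   11   14   18   20   23   27   29   32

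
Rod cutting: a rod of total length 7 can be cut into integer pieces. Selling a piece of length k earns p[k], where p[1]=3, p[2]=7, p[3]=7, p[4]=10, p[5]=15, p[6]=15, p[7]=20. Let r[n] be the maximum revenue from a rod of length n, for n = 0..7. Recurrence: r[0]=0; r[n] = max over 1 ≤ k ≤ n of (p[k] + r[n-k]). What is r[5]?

17

   n    0    1    2    3    4    5    6    7
r[n]    0    3    7   10   14   17   21   24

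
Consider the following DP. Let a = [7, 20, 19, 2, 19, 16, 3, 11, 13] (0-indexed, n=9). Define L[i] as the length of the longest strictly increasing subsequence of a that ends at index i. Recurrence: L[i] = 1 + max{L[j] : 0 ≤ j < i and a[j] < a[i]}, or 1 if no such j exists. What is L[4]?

2

   i    0    1    2    3    4    5    6    7    8
a[i]    7   20   19    2   19   16    3   11   13
L[i]    1    2    2    1    2    2    2    3    4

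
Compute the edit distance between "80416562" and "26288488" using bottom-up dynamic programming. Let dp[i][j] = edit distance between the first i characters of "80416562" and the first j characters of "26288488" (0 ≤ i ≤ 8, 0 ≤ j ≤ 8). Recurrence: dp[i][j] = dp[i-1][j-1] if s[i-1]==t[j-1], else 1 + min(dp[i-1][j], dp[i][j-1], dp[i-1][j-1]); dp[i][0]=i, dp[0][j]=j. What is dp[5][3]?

   ''  2  6  2  8  8  4  8  8
''  0  1  2  3  4  5  6  7  8
 8  1  1  2  3  3  4  5  6  7
 0  2  2  2  3  4  4  5  6  7
 4  3  3  3  3  4  5  4  5  6
 1  4  4  4  4  4  5  5  5  6
 6  5  5  4  5  5  5  6  6  6
 5  6  6  5  5  6  6  6  7  7
 6  7  7  6  6  6  7  7  7  8
 2  8  7  7  6  7  7  8  8  8

5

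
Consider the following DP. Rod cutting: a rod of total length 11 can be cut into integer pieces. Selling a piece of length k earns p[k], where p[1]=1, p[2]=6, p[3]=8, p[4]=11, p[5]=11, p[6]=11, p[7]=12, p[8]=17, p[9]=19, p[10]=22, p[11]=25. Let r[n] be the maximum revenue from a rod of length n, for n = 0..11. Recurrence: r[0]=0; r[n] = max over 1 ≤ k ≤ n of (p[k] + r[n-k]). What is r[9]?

   n    0    1    2    3    4    5    6    7    8    9   10   11
r[n]    0    1    6    8   12   14   18   20   24   26   30   32

26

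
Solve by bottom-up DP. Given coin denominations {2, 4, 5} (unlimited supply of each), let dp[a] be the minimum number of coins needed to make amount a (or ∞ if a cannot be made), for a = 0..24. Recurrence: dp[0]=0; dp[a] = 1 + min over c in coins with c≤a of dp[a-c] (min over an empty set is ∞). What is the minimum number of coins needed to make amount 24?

5

 a  0  1  2  3  4  5  6  7  8  9 10 11 12 13 14 15 16 17 18 19 20 21 22 23 24
dp  0  -  1  -  1  1  2  2  2  2  2  3  3  3  3  3  4  4  4  4  4  5  5  5  5
(- denotes ∞ / unreachable)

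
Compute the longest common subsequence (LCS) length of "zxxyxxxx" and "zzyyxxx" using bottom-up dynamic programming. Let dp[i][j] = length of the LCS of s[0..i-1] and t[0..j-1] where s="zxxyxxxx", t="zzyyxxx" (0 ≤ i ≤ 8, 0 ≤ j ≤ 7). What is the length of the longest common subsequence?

   ''  z  z  y  y  x  x  x
''  0  0  0  0  0  0  0  0
 z  0  1  1  1  1  1  1  1
 x  0  1  1  1  1  2  2  2
 x  0  1  1  1  1  2  3  3
 y  0  1  1  2  2  2  3  3
 x  0  1  1  2  2  3  3  4
 x  0  1  1  2  2  3  4  4
 x  0  1  1  2  2  3  4  5
 x  0  1  1  2  2  3  4  5

5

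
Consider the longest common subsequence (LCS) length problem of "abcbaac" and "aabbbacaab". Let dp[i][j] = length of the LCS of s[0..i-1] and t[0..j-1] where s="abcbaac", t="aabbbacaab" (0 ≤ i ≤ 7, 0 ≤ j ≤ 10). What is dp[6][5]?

   ''  a  a  b  b  b  a  c  a  a  b
''  0  0  0  0  0  0  0  0  0  0  0
 a  0  1  1  1  1  1  1  1  1  1  1
 b  0  1  1  2  2  2  2  2  2  2  2
 c  0  1  1  2  2  2  2  3  3  3  3
 b  0  1  1  2  3  3  3  3  3  3  4
 a  0  1  2  2  3  3  4  4  4  4  4
 a  0  1  2  2  3  3  4  4  5  5  5
 c  0  1  2  2  3  3  4  5  5  5  5

3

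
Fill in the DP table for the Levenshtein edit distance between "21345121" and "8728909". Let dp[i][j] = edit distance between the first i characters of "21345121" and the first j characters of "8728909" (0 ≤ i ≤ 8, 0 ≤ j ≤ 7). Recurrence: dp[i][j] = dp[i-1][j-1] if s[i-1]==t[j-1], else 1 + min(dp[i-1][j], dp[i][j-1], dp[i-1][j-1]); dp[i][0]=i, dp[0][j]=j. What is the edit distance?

8

   ''  8  7  2  8  9  0  9
''  0  1  2  3  4  5  6  7
 2  1  1  2  2  3  4  5  6
 1  2  2  2  3  3  4  5  6
 3  3  3  3  3  4  4  5  6
 4  4  4  4  4  4  5  5  6
 5  5  5  5  5  5  5  6  6
 1  6  6  6  6  6  6  6  7
 2  7  7  7  6  7  7  7  7
 1  8  8  8  7  7  8  8  8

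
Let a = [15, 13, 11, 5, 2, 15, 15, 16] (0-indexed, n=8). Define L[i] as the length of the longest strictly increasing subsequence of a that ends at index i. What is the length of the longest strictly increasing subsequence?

   i    0    1    2    3    4    5    6    7
a[i]   15   13   11    5    2   15   15   16
L[i]    1    1    1    1    1    2    2    3

3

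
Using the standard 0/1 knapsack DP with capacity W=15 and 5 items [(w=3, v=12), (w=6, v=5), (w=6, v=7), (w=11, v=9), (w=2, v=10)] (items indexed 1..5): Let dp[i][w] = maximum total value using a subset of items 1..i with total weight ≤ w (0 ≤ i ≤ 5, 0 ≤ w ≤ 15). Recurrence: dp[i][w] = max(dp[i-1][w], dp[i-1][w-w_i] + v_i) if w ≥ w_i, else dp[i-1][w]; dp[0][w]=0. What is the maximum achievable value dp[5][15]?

29

i\w   0   1   2   3   4   5   6   7   8   9  10  11  12  13  14  15
  0   0   0   0   0   0   0   0   0   0   0   0   0   0   0   0   0
  1   0   0   0  12  12  12  12  12  12  12  12  12  12  12  12  12
  2   0   0   0  12  12  12  12  12  12  17  17  17  17  17  17  17
  3   0   0   0  12  12  12  12  12  12  19  19  19  19  19  19  24
  4   0   0   0  12  12  12  12  12  12  19  19  19  19  19  21  24
  5   0   0  10  12  12  22  22  22  22  22  22  29  29  29  29  29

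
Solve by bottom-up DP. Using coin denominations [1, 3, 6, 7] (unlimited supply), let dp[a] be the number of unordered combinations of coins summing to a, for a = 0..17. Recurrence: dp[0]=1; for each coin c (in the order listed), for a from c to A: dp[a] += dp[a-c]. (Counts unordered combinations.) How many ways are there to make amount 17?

after  coin     0     1     2     3     4     5     6     7     8     9    10    11    12    13    14    15    16    17
          1     1     1     1     1     1     1     1     1     1     1     1     1     1     1     1     1     1     1
          3     1     1     1     2     2     2     3     3     3     4     4     4     5     5     5     6     6     6
          6     1     1     1     2     2     2     4     4     4     6     6     6     9     9     9    12    12    12
          7     1     1     1     2     2     2     4     5     5     7     8     8    11    13    14    17    19    20

20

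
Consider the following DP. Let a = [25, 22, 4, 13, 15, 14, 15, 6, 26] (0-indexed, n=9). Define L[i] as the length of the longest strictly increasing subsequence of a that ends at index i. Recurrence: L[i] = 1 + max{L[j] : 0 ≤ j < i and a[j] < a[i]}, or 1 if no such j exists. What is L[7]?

2

   i    0    1    2    3    4    5    6    7    8
a[i]   25   22    4   13   15   14   15    6   26
L[i]    1    1    1    2    3    3    4    2    5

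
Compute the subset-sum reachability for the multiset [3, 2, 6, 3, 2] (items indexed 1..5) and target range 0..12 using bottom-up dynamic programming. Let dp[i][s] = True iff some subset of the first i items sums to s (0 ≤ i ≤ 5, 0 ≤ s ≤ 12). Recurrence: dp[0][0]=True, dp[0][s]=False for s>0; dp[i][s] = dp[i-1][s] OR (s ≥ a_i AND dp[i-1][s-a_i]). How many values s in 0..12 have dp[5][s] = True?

i\s   0   1   2   3   4   5   6   7   8   9  10  11  12
  0   T   F   F   F   F   F   F   F   F   F   F   F   F
  1   T   F   F   T   F   F   F   F   F   F   F   F   F
  2   T   F   T   T   F   T   F   F   F   F   F   F   F
  3   T   F   T   T   F   T   T   F   T   T   F   T   F
  4   T   F   T   T   F   T   T   F   T   T   F   T   T
  5   T   F   T   T   T   T   T   T   T   T   T   T   T

12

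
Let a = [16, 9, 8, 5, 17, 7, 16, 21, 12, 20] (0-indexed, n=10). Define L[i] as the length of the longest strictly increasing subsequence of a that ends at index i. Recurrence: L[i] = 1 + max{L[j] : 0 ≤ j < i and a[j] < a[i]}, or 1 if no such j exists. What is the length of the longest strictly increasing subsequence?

4

   i    0    1    2    3    4    5    6    7    8    9
a[i]   16    9    8    5   17    7   16   21   12   20
L[i]    1    1    1    1    2    2    3    4    3    4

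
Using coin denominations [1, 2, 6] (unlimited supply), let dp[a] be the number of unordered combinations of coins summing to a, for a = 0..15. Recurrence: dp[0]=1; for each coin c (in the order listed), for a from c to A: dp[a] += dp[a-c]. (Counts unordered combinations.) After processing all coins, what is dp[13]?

12

after  coin     0     1     2     3     4     5     6     7     8     9    10    11    12    13    14    15
          1     1     1     1     1     1     1     1     1     1     1     1     1     1     1     1     1
          2     1     1     2     2     3     3     4     4     5     5     6     6     7     7     8     8
          6     1     1     2     2     3     3     5     5     7     7     9     9    12    12    15    15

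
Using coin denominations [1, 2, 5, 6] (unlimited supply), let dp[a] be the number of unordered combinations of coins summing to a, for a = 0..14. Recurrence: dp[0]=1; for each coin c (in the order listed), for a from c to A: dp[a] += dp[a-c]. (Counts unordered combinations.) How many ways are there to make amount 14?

after  coin     0     1     2     3     4     5     6     7     8     9    10    11    12    13    14
          1     1     1     1     1     1     1     1     1     1     1     1     1     1     1     1
          2     1     1     2     2     3     3     4     4     5     5     6     6     7     7     8
          5     1     1     2     2     3     4     5     6     7     8    10    11    13    14    16
          6     1     1     2     2     3     4     6     7     9    10    13    15    19    21    25

25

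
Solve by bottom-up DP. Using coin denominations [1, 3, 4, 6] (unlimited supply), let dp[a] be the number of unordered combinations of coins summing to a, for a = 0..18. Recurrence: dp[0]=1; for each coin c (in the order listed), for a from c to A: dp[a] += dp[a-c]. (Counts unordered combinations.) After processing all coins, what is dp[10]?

11

after  coin     0     1     2     3     4     5     6     7     8     9    10    11    12    13    14    15    16    17    18
          1     1     1     1     1     1     1     1     1     1     1     1     1     1     1     1     1     1     1     1
          3     1     1     1     2     2     2     3     3     3     4     4     4     5     5     5     6     6     6     7
          4     1     1     1     2     3     3     4     5     6     7     8     9    11    12    13    15    17    18    20
          6     1     1     1     2     3     3     5     6     7     9    11    12    16    18    20    24    28    30    36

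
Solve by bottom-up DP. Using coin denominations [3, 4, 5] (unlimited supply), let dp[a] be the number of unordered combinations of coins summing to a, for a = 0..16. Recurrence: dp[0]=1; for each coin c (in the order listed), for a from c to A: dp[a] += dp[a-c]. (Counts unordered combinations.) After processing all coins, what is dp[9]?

2

after  coin     0     1     2     3     4     5     6     7     8     9    10    11    12    13    14    15    16
          3     1     0     0     1     0     0     1     0     0     1     0     0     1     0     0     1     0
          4     1     0     0     1     1     0     1     1     1     1     1     1     2     1     1     2     2
          5     1     0     0     1     1     1     1     1     2     2     2     2     3     3     3     4     4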